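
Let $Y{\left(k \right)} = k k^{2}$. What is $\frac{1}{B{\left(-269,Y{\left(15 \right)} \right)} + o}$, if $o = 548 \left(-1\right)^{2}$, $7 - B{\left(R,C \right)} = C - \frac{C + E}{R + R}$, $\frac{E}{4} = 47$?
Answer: $- \frac{538}{1520723} \approx -0.00035378$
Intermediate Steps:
$Y{\left(k \right)} = k^{3}$
$E = 188$ ($E = 4 \cdot 47 = 188$)
$B{\left(R,C \right)} = 7 - C + \frac{188 + C}{2 R}$ ($B{\left(R,C \right)} = 7 - \left(C - \frac{C + 188}{R + R}\right) = 7 - \left(C - \frac{188 + C}{2 R}\right) = 7 - C + \frac{188 + C}{2 R}$)
$o = 548$ ($o = 548 \cdot 1 = 548$)
$\frac{1}{B{\left(-269,Y{\left(15 \right)} \right)} + o} = \frac{1}{\frac{94 + \frac{15^{3}}{2} - - 269 \left(-7 + 15^{3}\right)}{-269} + 548} = \frac{1}{- \frac{94 + \frac{1}{2} \cdot 3375 - - 269 \left(-7 + 3375\right)}{269} + 548} = \frac{1}{- \frac{94 + \frac{3375}{2} - \left(-269\right) 3368}{269} + 548} = \frac{1}{- \frac{94 + \frac{3375}{2} + 905992}{269} + 548} = \frac{1}{\left(- \frac{1}{269}\right) \frac{1815547}{2} + 548} = \frac{1}{- \frac{1815547}{538} + 548} = \frac{1}{- \frac{1520723}{538}} = - \frac{538}{1520723}$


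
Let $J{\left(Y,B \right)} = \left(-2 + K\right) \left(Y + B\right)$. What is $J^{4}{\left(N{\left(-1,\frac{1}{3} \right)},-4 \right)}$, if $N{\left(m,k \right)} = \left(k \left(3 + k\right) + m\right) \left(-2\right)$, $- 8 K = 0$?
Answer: $\frac{33362176}{6561} \approx 5084.9$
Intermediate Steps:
$K = 0$ ($K = \left(- \frac{1}{8}\right) 0 = 0$)
$N{\left(m,k \right)} = - 2 m - 2 k \left(3 + k\right)$ ($N{\left(m,k \right)} = \left(m + k \left(3 + k\right)\right) \left(-2\right) = - 2 m - 2 k \left(3 + k\right)$)
$J{\left(Y,B \right)} = - 2 B - 2 Y$ ($J{\left(Y,B \right)} = \left(-2 + 0\right) \left(Y + B\right) = - 2 \left(B + Y\right) = - 2 B - 2 Y$)
$J^{4}{\left(N{\left(-1,\frac{1}{3} \right)},-4 \right)} = \left(\left(-2\right) \left(-4\right) - 2 \left(- \frac{6}{3} - -2 - 2 \left(\frac{1}{3}\right)^{2}\right)\right)^{4} = \left(8 - 2 \left(\left(-6\right) \frac{1}{3} + 2 - \frac{2}{9}\right)\right)^{4} = \left(8 - 2 \left(-2 + 2 - \frac{2}{9}\right)\right)^{4} = \left(8 - - \frac{4}{9}\right)^{4} = \left(8 + \frac{4}{9}\right)^{4} = \left(\frac{76}{9}\right)^{4} = \frac{33362176}{6561}$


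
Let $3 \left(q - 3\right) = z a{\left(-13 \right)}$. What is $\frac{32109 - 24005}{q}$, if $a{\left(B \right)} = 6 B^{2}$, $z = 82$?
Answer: $\frac{8104}{27719} \approx 0.29236$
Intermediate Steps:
$q = 27719$ ($q = 3 + \frac{82 \cdot 6 \left(-13\right)^{2}}{3} = 3 + \frac{82 \cdot 6 \cdot 169}{3} = 3 + \frac{82 \cdot 1014}{3} = 3 + \frac{1}{3} \cdot 83148 = 3 + 27716 = 27719$)
$\frac{32109 - 24005}{q} = \frac{32109 - 24005}{27719} = \left(32109 - 24005\right) \frac{1}{27719} = 8104 \cdot \frac{1}{27719} = \frac{8104}{27719}$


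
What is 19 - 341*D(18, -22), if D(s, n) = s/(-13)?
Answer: 6385/13 ≈ 491.15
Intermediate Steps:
D(s, n) = -s/13 (D(s, n) = s*(-1/13) = -s/13)
19 - 341*D(18, -22) = 19 - (-341)*18/13 = 19 - 341*(-18/13) = 19 + 6138/13 = 6385/13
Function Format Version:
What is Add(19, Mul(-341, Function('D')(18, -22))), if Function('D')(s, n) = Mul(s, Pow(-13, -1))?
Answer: Rational(6385, 13) ≈ 491.15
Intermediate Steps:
Function('D')(s, n) = Mul(Rational(-1, 13), s) (Function('D')(s, n) = Mul(s, Rational(-1, 13)) = Mul(Rational(-1, 13), s))
Add(19, Mul(-341, Function('D')(18, -22))) = Add(19, Mul(-341, Mul(Rational(-1, 13), 18))) = Add(19, Mul(-341, Rational(-18, 13))) = Add(19, Rational(6138, 13)) = Rational(6385, 13)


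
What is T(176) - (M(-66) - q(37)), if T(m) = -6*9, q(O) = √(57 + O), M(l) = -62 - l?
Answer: -58 + √94 ≈ -48.305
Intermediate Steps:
T(m) = -54
T(176) - (M(-66) - q(37)) = -54 - ((-62 - 1*(-66)) - √(57 + 37)) = -54 - ((-62 + 66) - √94) = -54 - (4 - √94) = -54 + (-4 + √94) = -58 + √94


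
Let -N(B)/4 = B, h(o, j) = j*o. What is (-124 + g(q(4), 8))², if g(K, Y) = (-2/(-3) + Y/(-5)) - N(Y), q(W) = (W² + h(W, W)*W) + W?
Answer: 1943236/225 ≈ 8636.6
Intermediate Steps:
q(W) = W + W² + W³ (q(W) = (W² + (W*W)*W) + W = (W² + W²*W) + W = (W² + W³) + W = W + W² + W³)
N(B) = -4*B
g(K, Y) = ⅔ + 19*Y/5 (g(K, Y) = (-2/(-3) + Y/(-5)) - (-4)*Y = (-2*(-⅓) + Y*(-⅕)) + 4*Y = (⅔ - Y/5) + 4*Y = ⅔ + 19*Y/5)
(-124 + g(q(4), 8))² = (-124 + (⅔ + (19/5)*8))² = (-124 + (⅔ + 152/5))² = (-124 + 466/15)² = (-1394/15)² = 1943236/225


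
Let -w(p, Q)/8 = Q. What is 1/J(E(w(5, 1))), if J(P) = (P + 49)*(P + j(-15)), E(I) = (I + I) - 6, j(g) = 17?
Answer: -1/135 ≈ -0.0074074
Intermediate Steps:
w(p, Q) = -8*Q
E(I) = -6 + 2*I (E(I) = 2*I - 6 = -6 + 2*I)
J(P) = (17 + P)*(49 + P) (J(P) = (P + 49)*(P + 17) = (49 + P)*(17 + P) = (17 + P)*(49 + P))
1/J(E(w(5, 1))) = 1/(833 + (-6 + 2*(-8*1))² + 66*(-6 + 2*(-8*1))) = 1/(833 + (-6 + 2*(-8))² + 66*(-6 + 2*(-8))) = 1/(833 + (-6 - 16)² + 66*(-6 - 16)) = 1/(833 + (-22)² + 66*(-22)) = 1/(833 + 484 - 1452) = 1/(-135) = -1/135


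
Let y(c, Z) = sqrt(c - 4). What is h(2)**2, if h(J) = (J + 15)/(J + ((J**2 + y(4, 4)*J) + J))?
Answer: 289/64 ≈ 4.5156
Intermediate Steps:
y(c, Z) = sqrt(-4 + c)
h(J) = (15 + J)/(J**2 + 2*J) (h(J) = (J + 15)/(J + ((J**2 + sqrt(-4 + 4)*J) + J)) = (15 + J)/(J + ((J**2 + sqrt(0)*J) + J)) = (15 + J)/(J + ((J**2 + 0*J) + J)) = (15 + J)/(J + ((J**2 + 0) + J)) = (15 + J)/(J + (J**2 + J)) = (15 + J)/(J + (J + J**2)) = (15 + J)/(J**2 + 2*J))
h(2)**2 = ((15 + 2)/(2*(2 + 2)))**2 = ((1/2)*17/4)**2 = ((1/2)*(1/4)*17)**2 = (17/8)**2 = 289/64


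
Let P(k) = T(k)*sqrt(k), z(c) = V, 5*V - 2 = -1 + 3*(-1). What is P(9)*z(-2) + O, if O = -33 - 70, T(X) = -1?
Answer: -509/5 ≈ -101.80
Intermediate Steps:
V = -2/5 (V = 2/5 + (-1 + 3*(-1))/5 = 2/5 + (-1 - 3)/5 = 2/5 + (1/5)*(-4) = 2/5 - 4/5 = -2/5 ≈ -0.40000)
z(c) = -2/5
P(k) = -sqrt(k)
O = -103
P(9)*z(-2) + O = -sqrt(9)*(-2/5) - 103 = -1*3*(-2/5) - 103 = -3*(-2/5) - 103 = 6/5 - 103 = -509/5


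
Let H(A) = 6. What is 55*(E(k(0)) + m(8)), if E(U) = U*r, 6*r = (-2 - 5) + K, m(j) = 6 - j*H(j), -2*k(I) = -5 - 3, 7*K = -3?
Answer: -54230/21 ≈ -2582.4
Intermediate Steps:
K = -3/7 (K = (⅐)*(-3) = -3/7 ≈ -0.42857)
k(I) = 4 (k(I) = -(-5 - 3)/2 = -½*(-8) = 4)
m(j) = 6 - 6*j (m(j) = 6 - j*6 = 6 - 6*j)
r = -26/21 (r = ((-2 - 5) - 3/7)/6 = (-7 - 3/7)/6 = (⅙)*(-52/7) = -26/21 ≈ -1.2381)
E(U) = -26*U/21 (E(U) = U*(-26/21) = -26*U/21)
55*(E(k(0)) + m(8)) = 55*(-26/21*4 + (6 - 6*8)) = 55*(-104/21 + (6 - 48)) = 55*(-104/21 - 42) = 55*(-986/21) = -54230/21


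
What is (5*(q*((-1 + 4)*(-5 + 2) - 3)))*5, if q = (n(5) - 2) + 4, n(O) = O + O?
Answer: -3600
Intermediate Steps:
n(O) = 2*O
q = 12 (q = (2*5 - 2) + 4 = (10 - 2) + 4 = 8 + 4 = 12)
(5*(q*((-1 + 4)*(-5 + 2) - 3)))*5 = (5*(12*((-1 + 4)*(-5 + 2) - 3)))*5 = (5*(12*(3*(-3) - 3)))*5 = (5*(12*(-9 - 3)))*5 = (5*(12*(-12)))*5 = (5*(-144))*5 = -720*5 = -3600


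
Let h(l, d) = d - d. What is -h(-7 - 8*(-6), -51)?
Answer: 0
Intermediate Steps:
h(l, d) = 0
-h(-7 - 8*(-6), -51) = -1*0 = 0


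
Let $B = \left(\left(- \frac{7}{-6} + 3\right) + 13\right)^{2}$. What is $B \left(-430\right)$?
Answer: $- \frac{2280935}{18} \approx -1.2672 \cdot 10^{5}$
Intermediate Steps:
$B = \frac{10609}{36}$ ($B = \left(\left(\left(-7\right) \left(- \frac{1}{6}\right) + 3\right) + 13\right)^{2} = \left(\left(\frac{7}{6} + 3\right) + 13\right)^{2} = \left(\frac{25}{6} + 13\right)^{2} = \left(\frac{103}{6}\right)^{2} = \frac{10609}{36} \approx 294.69$)
$B \left(-430\right) = \frac{10609}{36} \left(-430\right) = - \frac{2280935}{18}$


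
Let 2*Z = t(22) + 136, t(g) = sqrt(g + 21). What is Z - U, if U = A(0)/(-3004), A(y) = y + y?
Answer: 68 + sqrt(43)/2 ≈ 71.279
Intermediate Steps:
A(y) = 2*y
t(g) = sqrt(21 + g)
Z = 68 + sqrt(43)/2 (Z = (sqrt(21 + 22) + 136)/2 = (sqrt(43) + 136)/2 = (136 + sqrt(43))/2 = 68 + sqrt(43)/2 ≈ 71.279)
U = 0 (U = (2*0)/(-3004) = 0*(-1/3004) = 0)
Z - U = (68 + sqrt(43)/2) - 1*0 = (68 + sqrt(43)/2) + 0 = 68 + sqrt(43)/2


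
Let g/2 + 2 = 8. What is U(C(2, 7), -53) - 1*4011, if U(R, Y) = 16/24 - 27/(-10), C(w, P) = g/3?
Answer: -120229/30 ≈ -4007.6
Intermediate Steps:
g = 12 (g = -4 + 2*8 = -4 + 16 = 12)
C(w, P) = 4 (C(w, P) = 12/3 = 12*(1/3) = 4)
U(R, Y) = 101/30 (U(R, Y) = 16*(1/24) - 27*(-1/10) = 2/3 + 27/10 = 101/30)
U(C(2, 7), -53) - 1*4011 = 101/30 - 1*4011 = 101/30 - 4011 = -120229/30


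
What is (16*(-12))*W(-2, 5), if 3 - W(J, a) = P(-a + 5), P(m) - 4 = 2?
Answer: 576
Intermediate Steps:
P(m) = 6 (P(m) = 4 + 2 = 6)
W(J, a) = -3 (W(J, a) = 3 - 1*6 = 3 - 6 = -3)
(16*(-12))*W(-2, 5) = (16*(-12))*(-3) = -192*(-3) = 576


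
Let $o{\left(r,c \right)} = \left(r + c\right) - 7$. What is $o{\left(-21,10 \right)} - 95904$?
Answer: $-95922$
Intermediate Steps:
$o{\left(r,c \right)} = -7 + c + r$ ($o{\left(r,c \right)} = \left(c + r\right) - 7 = -7 + c + r$)
$o{\left(-21,10 \right)} - 95904 = \left(-7 + 10 - 21\right) - 95904 = -18 - 95904 = -95922$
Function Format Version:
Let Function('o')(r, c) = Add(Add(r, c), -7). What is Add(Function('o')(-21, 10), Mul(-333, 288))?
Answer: -95922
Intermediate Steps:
Function('o')(r, c) = Add(-7, c, r) (Function('o')(r, c) = Add(Add(c, r), -7) = Add(-7, c, r))
Add(Function('o')(-21, 10), Mul(-333, 288)) = Add(Add(-7, 10, -21), Mul(-333, 288)) = Add(-18, -95904) = -95922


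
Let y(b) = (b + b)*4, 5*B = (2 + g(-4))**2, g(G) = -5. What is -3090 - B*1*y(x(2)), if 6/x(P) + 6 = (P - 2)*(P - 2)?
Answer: -15378/5 ≈ -3075.6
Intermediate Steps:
x(P) = 6/(-6 + (-2 + P)**2) (x(P) = 6/(-6 + (P - 2)*(P - 2)) = 6/(-6 + (-2 + P)*(-2 + P)) = 6/(-6 + (-2 + P)**2))
B = 9/5 (B = (2 - 5)**2/5 = (1/5)*(-3)**2 = (1/5)*9 = 9/5 ≈ 1.8000)
y(b) = 8*b (y(b) = (2*b)*4 = 8*b)
-3090 - B*1*y(x(2)) = -3090 - (9/5)*1*8*(6/(-6 + (-2 + 2)**2)) = -3090 - 9*8*(6/(-6 + 0**2))/5 = -3090 - 9*8*(6/(-6 + 0))/5 = -3090 - 9*8*(6/(-6))/5 = -3090 - 9*8*(6*(-1/6))/5 = -3090 - 9*8*(-1)/5 = -3090 - 9*(-8)/5 = -3090 - 1*(-72/5) = -3090 + 72/5 = -15378/5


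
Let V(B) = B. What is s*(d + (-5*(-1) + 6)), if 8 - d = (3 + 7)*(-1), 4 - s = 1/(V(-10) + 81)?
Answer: 8207/71 ≈ 115.59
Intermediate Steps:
s = 283/71 (s = 4 - 1/(-10 + 81) = 4 - 1/71 = 283/71 ≈ 3.9859)
d = 18 (d = 8 - (3 + 7)*(-1) = 8 - 10*(-1) = 8 - 1*(-10) = 8 + 10 = 18)
s*(d + (-5*(-1) + 6)) = 283*(18 + (-5*(-1) + 6))/71 = 283*(18 + (5 + 6))/71 = 283*(18 + 11)/71 = (283/71)*29 = 8207/71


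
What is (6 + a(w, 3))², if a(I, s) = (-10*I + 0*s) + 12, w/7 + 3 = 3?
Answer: 324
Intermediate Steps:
w = 0 (w = -21 + 7*3 = -21 + 21 = 0)
a(I, s) = 12 - 10*I (a(I, s) = (-10*I + 0) + 12 = -10*I + 12 = 12 - 10*I)
(6 + a(w, 3))² = (6 + (12 - 10*0))² = (6 + (12 + 0))² = (6 + 12)² = 18² = 324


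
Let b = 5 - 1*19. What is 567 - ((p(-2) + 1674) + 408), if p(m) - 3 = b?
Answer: -1504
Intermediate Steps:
b = -14 (b = 5 - 19 = -14)
p(m) = -11 (p(m) = 3 - 14 = -11)
567 - ((p(-2) + 1674) + 408) = 567 - ((-11 + 1674) + 408) = 567 - (1663 + 408) = 567 - 1*2071 = 567 - 2071 = -1504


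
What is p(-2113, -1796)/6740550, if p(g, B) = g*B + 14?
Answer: 1897481/3370275 ≈ 0.56300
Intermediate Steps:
p(g, B) = 14 + B*g (p(g, B) = B*g + 14 = 14 + B*g)
p(-2113, -1796)/6740550 = (14 - 1796*(-2113))/6740550 = (14 + 3794948)*(1/6740550) = 3794962*(1/6740550) = 1897481/3370275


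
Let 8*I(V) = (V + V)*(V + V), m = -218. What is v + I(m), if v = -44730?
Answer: -20968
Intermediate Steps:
I(V) = V²/2 (I(V) = ((V + V)*(V + V))/8 = ((2*V)*(2*V))/8 = (4*V²)/8 = V²/2)
v + I(m) = -44730 + (½)*(-218)² = -44730 + (½)*47524 = -44730 + 23762 = -20968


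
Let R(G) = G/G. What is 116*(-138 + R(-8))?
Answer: -15892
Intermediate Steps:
R(G) = 1
116*(-138 + R(-8)) = 116*(-138 + 1) = 116*(-137) = -15892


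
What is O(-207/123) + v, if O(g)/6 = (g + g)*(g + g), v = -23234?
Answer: -38942090/1681 ≈ -23166.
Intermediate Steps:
O(g) = 24*g² (O(g) = 6*((g + g)*(g + g)) = 6*((2*g)*(2*g)) = 6*(4*g²) = 24*g²)
O(-207/123) + v = 24*(-207/123)² - 23234 = 24*(-207*1/123)² - 23234 = 24*(-69/41)² - 23234 = 24*(4761/1681) - 23234 = 114264/1681 - 23234 = -38942090/1681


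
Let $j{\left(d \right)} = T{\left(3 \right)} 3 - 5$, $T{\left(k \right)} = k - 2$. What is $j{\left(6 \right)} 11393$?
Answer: $-22786$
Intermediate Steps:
$T{\left(k \right)} = -2 + k$
$j{\left(d \right)} = -2$ ($j{\left(d \right)} = \left(-2 + 3\right) 3 - 5 = 1 \cdot 3 - 5 = 3 - 5 = -2$)
$j{\left(6 \right)} 11393 = \left(-2\right) 11393 = -22786$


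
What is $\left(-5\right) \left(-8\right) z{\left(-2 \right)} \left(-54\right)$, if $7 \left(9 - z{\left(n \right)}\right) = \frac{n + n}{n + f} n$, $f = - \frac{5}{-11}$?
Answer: $- \frac{2503440}{119} \approx -21037.0$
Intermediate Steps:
$f = \frac{5}{11}$ ($f = \left(-5\right) \left(- \frac{1}{11}\right) = \frac{5}{11} \approx 0.45455$)
$z{\left(n \right)} = 9 - \frac{2 n^{2}}{7 \left(\frac{5}{11} + n\right)}$ ($z{\left(n \right)} = 9 - \frac{\frac{n + n}{n + \frac{5}{11}} n}{7} = 9 - \frac{\frac{2 n}{\frac{5}{11} + n} n}{7} = 9 - \frac{2 n^{2} \frac{1}{\frac{5}{11} + n}}{7} = 9 - \frac{2 n^{2}}{7 \left(\frac{5}{11} + n\right)}$)
$\left(-5\right) \left(-8\right) z{\left(-2 \right)} \left(-54\right) = \left(-5\right) \left(-8\right) \frac{315 - 22 \left(-2\right)^{2} + 693 \left(-2\right)}{7 \left(5 + 11 \left(-2\right)\right)} \left(-54\right) = 40 \frac{315 - 88 - 1386}{7 \left(5 - 22\right)} \left(-54\right) = 40 \frac{315 - 88 - 1386}{7 \left(-17\right)} \left(-54\right) = 40 \cdot \frac{1}{7} \left(- \frac{1}{17}\right) \left(-1159\right) \left(-54\right) = 40 \cdot \frac{1159}{119} \left(-54\right) = \frac{46360}{119} \left(-54\right) = - \frac{2503440}{119}$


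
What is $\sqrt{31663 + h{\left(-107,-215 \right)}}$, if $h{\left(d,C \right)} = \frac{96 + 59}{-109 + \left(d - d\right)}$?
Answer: $\frac{2 \sqrt{94042802}}{109} \approx 177.94$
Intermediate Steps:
$h{\left(d,C \right)} = - \frac{155}{109}$ ($h{\left(d,C \right)} = \frac{155}{-109 + 0} = \frac{155}{-109} = 155 \left(- \frac{1}{109}\right) = - \frac{155}{109}$)
$\sqrt{31663 + h{\left(-107,-215 \right)}} = \sqrt{31663 - \frac{155}{109}} = \sqrt{\frac{3451112}{109}} = \frac{2 \sqrt{94042802}}{109}$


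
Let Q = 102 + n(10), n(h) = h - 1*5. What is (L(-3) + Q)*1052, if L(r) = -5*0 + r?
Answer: 109408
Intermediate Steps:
n(h) = -5 + h (n(h) = h - 5 = -5 + h)
Q = 107 (Q = 102 + (-5 + 10) = 102 + 5 = 107)
L(r) = r (L(r) = 0 + r = r)
(L(-3) + Q)*1052 = (-3 + 107)*1052 = 104*1052 = 109408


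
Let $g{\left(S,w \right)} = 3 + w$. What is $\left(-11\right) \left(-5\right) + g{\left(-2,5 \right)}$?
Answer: $63$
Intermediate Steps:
$\left(-11\right) \left(-5\right) + g{\left(-2,5 \right)} = \left(-11\right) \left(-5\right) + \left(3 + 5\right) = 55 + 8 = 63$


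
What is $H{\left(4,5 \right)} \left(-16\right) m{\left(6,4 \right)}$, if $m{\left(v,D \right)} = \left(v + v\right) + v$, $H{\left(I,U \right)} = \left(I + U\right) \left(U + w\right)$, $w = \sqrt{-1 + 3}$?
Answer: $-12960 - 2592 \sqrt{2} \approx -16626.0$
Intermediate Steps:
$w = \sqrt{2} \approx 1.4142$
$H{\left(I,U \right)} = \left(I + U\right) \left(U + \sqrt{2}\right)$
$m{\left(v,D \right)} = 3 v$ ($m{\left(v,D \right)} = 2 v + v = 3 v$)
$H{\left(4,5 \right)} \left(-16\right) m{\left(6,4 \right)} = \left(5^{2} + 4 \cdot 5 + 4 \sqrt{2} + 5 \sqrt{2}\right) \left(-16\right) 3 \cdot 6 = \left(25 + 20 + 4 \sqrt{2} + 5 \sqrt{2}\right) \left(-16\right) 18 = \left(45 + 9 \sqrt{2}\right) \left(-16\right) 18 = \left(-720 - 144 \sqrt{2}\right) 18 = -12960 - 2592 \sqrt{2}$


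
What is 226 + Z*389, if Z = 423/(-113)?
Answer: -139009/113 ≈ -1230.2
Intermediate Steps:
Z = -423/113 (Z = 423*(-1/113) = -423/113 ≈ -3.7434)
226 + Z*389 = 226 - 423/113*389 = 226 - 164547/113 = -139009/113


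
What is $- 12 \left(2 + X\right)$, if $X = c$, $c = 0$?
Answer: $-24$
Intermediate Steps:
$X = 0$
$- 12 \left(2 + X\right) = - 12 \left(2 + 0\right) = \left(-12\right) 2 = -24$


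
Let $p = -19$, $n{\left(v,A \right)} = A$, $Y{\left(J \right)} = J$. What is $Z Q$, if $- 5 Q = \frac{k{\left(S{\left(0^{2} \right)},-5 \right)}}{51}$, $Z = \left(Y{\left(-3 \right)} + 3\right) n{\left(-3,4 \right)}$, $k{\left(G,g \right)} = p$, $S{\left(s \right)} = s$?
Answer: $0$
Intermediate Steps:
$k{\left(G,g \right)} = -19$
$Z = 0$ ($Z = \left(-3 + 3\right) 4 = 0 \cdot 4 = 0$)
$Q = \frac{19}{255}$ ($Q = - \frac{\left(-19\right) \frac{1}{51}}{5} = \left(- \frac{1}{5}\right) \left(- \frac{19}{51}\right) = \frac{19}{255} \approx 0.07451$)
$Z Q = 0 \cdot \frac{19}{255} = 0$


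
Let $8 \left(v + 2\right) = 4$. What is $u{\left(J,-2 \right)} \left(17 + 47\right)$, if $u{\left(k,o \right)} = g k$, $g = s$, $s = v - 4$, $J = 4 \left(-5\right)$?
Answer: $7040$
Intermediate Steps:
$v = - \frac{3}{2}$ ($v = -2 + \frac{1}{8} \cdot 4 = -2 + \frac{1}{2} = - \frac{3}{2} \approx -1.5$)
$J = -20$
$s = - \frac{11}{2}$ ($s = - \frac{3}{2} - 4 = - \frac{11}{2} \approx -5.5$)
$g = - \frac{11}{2} \approx -5.5$
$u{\left(k,o \right)} = - \frac{11 k}{2}$
$u{\left(J,-2 \right)} \left(17 + 47\right) = \left(- \frac{11}{2}\right) \left(-20\right) \left(17 + 47\right) = 110 \cdot 64 = 7040$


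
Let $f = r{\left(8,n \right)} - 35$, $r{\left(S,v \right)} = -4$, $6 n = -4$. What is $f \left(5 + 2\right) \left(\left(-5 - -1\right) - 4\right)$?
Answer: $2184$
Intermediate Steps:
$n = - \frac{2}{3}$ ($n = \frac{1}{6} \left(-4\right) = - \frac{2}{3} \approx -0.66667$)
$f = -39$ ($f = -4 - 35 = -39$)
$f \left(5 + 2\right) \left(\left(-5 - -1\right) - 4\right) = - 39 \left(5 + 2\right) \left(\left(-5 - -1\right) - 4\right) = - 39 \cdot 7 \left(\left(-5 + 1\right) - 4\right) = - 39 \cdot 7 \left(-4 - 4\right) = - 39 \cdot 7 \left(-8\right) = \left(-39\right) \left(-56\right) = 2184$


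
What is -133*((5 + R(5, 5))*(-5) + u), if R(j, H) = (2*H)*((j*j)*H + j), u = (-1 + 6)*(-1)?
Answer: 868490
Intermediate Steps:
u = -5 (u = 5*(-1) = -5)
R(j, H) = 2*H*(j + H*j²) (R(j, H) = (2*H)*(j²*H + j) = (2*H)*(H*j² + j) = (2*H)*(j + H*j²) = 2*H*(j + H*j²))
-133*((5 + R(5, 5))*(-5) + u) = -133*((5 + 2*5*5*(1 + 5*5))*(-5) - 5) = -133*((5 + 2*5*5*(1 + 25))*(-5) - 5) = -133*((5 + 2*5*5*26)*(-5) - 5) = -133*((5 + 1300)*(-5) - 5) = -133*(1305*(-5) - 5) = -133*(-6525 - 5) = -133*(-6530) = 868490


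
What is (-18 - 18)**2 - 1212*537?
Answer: -649548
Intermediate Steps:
(-18 - 18)**2 - 1212*537 = (-36)**2 - 650844 = 1296 - 650844 = -649548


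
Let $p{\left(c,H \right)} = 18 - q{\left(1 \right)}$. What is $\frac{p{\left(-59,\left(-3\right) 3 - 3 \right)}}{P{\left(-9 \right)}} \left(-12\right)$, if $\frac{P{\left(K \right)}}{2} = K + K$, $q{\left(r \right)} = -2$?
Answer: $\frac{20}{3} \approx 6.6667$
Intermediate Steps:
$P{\left(K \right)} = 4 K$ ($P{\left(K \right)} = 2 \left(K + K\right) = 2 \cdot 2 K = 4 K$)
$p{\left(c,H \right)} = 20$ ($p{\left(c,H \right)} = 18 - -2 = 18 + 2 = 20$)
$\frac{p{\left(-59,\left(-3\right) 3 - 3 \right)}}{P{\left(-9 \right)}} \left(-12\right) = \frac{20}{4 \left(-9\right)} \left(-12\right) = \frac{20}{-36} \left(-12\right) = 20 \left(- \frac{1}{36}\right) \left(-12\right) = \left(- \frac{5}{9}\right) \left(-12\right) = \frac{20}{3}$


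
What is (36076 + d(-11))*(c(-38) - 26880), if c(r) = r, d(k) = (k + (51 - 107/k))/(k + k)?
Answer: -117494983855/121 ≈ -9.7103e+8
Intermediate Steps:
d(k) = (51 + k - 107/k)/(2*k) (d(k) = (k + (51 - 107/k))/((2*k)) = (51 + k - 107/k)*(1/(2*k)) = (51 + k - 107/k)/(2*k))
(36076 + d(-11))*(c(-38) - 26880) = (36076 + (½)*(-107 + (-11)² + 51*(-11))/(-11)²)*(-38 - 26880) = (36076 + (½)*(1/121)*(-107 + 121 - 561))*(-26918) = (36076 + (½)*(1/121)*(-547))*(-26918) = (36076 - 547/242)*(-26918) = (8729845/242)*(-26918) = -117494983855/121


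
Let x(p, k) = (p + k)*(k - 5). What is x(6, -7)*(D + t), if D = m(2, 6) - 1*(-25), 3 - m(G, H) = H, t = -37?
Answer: -180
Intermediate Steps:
x(p, k) = (-5 + k)*(k + p) (x(p, k) = (k + p)*(-5 + k) = (-5 + k)*(k + p))
m(G, H) = 3 - H
D = 22 (D = (3 - 1*6) - 1*(-25) = (3 - 6) + 25 = -3 + 25 = 22)
x(6, -7)*(D + t) = ((-7)² - 5*(-7) - 5*6 - 7*6)*(22 - 37) = (49 + 35 - 30 - 42)*(-15) = 12*(-15) = -180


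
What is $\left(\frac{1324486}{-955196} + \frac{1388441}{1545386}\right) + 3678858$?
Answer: $\frac{678816591809118586}{184518315707} \approx 3.6789 \cdot 10^{6}$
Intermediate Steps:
$\left(\frac{1324486}{-955196} + \frac{1388441}{1545386}\right) + 3678858 = \left(1324486 \left(- \frac{1}{955196}\right) + 1388441 \cdot \frac{1}{1545386}\right) + 3678858 = \left(- \frac{662243}{477598} + \frac{1388441}{1545386}\right) + 3678858 = - \frac{90076104020}{184518315707} + 3678858 = \frac{678816591809118586}{184518315707}$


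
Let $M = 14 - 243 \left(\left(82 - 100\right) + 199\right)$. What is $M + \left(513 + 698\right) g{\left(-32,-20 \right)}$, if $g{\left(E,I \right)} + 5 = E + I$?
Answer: $-112996$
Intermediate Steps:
$M = -43969$ ($M = 14 - 243 \left(-18 + 199\right) = 14 - 43983 = -43969$)
$g{\left(E,I \right)} = -5 + E + I$ ($g{\left(E,I \right)} = -5 + \left(E + I\right) = -5 + E + I$)
$M + \left(513 + 698\right) g{\left(-32,-20 \right)} = -43969 + \left(513 + 698\right) \left(-5 - 32 - 20\right) = -43969 + 1211 \left(-57\right) = -43969 - 69027 = -112996$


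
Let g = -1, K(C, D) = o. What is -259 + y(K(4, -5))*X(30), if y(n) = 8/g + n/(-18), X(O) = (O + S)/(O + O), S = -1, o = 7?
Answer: -284099/1080 ≈ -263.05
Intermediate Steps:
K(C, D) = 7
X(O) = (-1 + O)/(2*O) (X(O) = (O - 1)/(O + O) = (-1 + O)/((2*O)) = (-1 + O)*(1/(2*O)) = (-1 + O)/(2*O))
y(n) = -8 - n/18 (y(n) = 8/(-1) + n/(-18) = 8*(-1) + n*(-1/18) = -8 - n/18)
-259 + y(K(4, -5))*X(30) = -259 + (-8 - 1/18*7)*((½)*(-1 + 30)/30) = -259 + (-8 - 7/18)*((½)*(1/30)*29) = -259 - 151/18*29/60 = -259 - 4379/1080 = -284099/1080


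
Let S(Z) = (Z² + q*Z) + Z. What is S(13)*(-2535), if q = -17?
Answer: 98865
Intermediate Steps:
S(Z) = Z² - 16*Z (S(Z) = (Z² - 17*Z) + Z = Z² - 16*Z)
S(13)*(-2535) = (13*(-16 + 13))*(-2535) = (13*(-3))*(-2535) = -39*(-2535) = 98865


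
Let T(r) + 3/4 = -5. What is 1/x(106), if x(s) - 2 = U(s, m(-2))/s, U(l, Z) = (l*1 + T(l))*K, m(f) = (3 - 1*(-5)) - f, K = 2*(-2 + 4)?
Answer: 106/613 ≈ 0.17292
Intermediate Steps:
T(r) = -23/4 (T(r) = -¾ - 5 = -23/4)
K = 4 (K = 2*2 = 4)
m(f) = 8 - f (m(f) = (3 + 5) - f = 8 - f)
U(l, Z) = -23 + 4*l (U(l, Z) = (l*1 - 23/4)*4 = (l - 23/4)*4 = (-23/4 + l)*4 = -23 + 4*l)
x(s) = 2 + (-23 + 4*s)/s
1/x(106) = 1/(6 - 23/106) = 1/(613/106) = 106/613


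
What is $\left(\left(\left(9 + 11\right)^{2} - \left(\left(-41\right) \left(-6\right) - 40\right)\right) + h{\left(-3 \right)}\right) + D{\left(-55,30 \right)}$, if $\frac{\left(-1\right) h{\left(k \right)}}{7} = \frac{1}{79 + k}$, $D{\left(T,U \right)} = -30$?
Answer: $\frac{12457}{76} \approx 163.91$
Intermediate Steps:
$h{\left(k \right)} = - \frac{7}{79 + k}$
$\left(\left(\left(9 + 11\right)^{2} - \left(\left(-41\right) \left(-6\right) - 40\right)\right) + h{\left(-3 \right)}\right) + D{\left(-55,30 \right)} = \left(\left(\left(9 + 11\right)^{2} - \left(\left(-41\right) \left(-6\right) - 40\right)\right) - \frac{7}{79 - 3}\right) - 30 = \left(\left(20^{2} - \left(246 - 40\right)\right) - \frac{7}{76}\right) - 30 = \left(\left(400 - 206\right) - \frac{7}{76}\right) - 30 = \left(194 - \frac{7}{76}\right) - 30 = \frac{14737}{76} - 30 = \frac{12457}{76}$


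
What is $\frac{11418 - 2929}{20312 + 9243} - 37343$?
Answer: $- \frac{1103663876}{29555} \approx -37343.0$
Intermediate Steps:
$\frac{11418 - 2929}{20312 + 9243} - 37343 = \frac{8489}{29555} - 37343 = - \frac{1103663876}{29555}$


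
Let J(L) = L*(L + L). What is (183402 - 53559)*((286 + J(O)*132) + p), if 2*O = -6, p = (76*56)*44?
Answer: 24660561618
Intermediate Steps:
p = 187264 (p = 4256*44 = 187264)
O = -3 (O = (½)*(-6) = -3)
J(L) = 2*L² (J(L) = L*(2*L) = 2*L²)
(183402 - 53559)*((286 + J(O)*132) + p) = (183402 - 53559)*((286 + (2*(-3)²)*132) + 187264) = 129843*((286 + (2*9)*132) + 187264) = 129843*((286 + 18*132) + 187264) = 129843*((286 + 2376) + 187264) = 129843*(2662 + 187264) = 129843*189926 = 24660561618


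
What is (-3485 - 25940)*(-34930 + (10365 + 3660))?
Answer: 615129625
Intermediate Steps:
(-3485 - 25940)*(-34930 + (10365 + 3660)) = -29425*(-34930 + 14025) = -29425*(-20905) = 615129625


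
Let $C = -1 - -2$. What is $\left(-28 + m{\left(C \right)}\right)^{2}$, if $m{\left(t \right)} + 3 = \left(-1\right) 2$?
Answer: $1089$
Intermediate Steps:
$C = 1$ ($C = -1 + 2 = 1$)
$m{\left(t \right)} = -5$ ($m{\left(t \right)} = -3 - 2 = -5$)
$\left(-28 + m{\left(C \right)}\right)^{2} = \left(-28 - 5\right)^{2} = \left(-33\right)^{2} = 1089$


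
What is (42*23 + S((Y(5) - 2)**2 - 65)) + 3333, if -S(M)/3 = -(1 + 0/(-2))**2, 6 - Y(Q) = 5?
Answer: 4302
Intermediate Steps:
Y(Q) = 1 (Y(Q) = 6 - 1*5 = 6 - 5 = 1)
S(M) = 3 (S(M) = -(-3)*(1 + 0/(-2))**2 = -(-3)*(1 + 0*(-1/2))**2 = -(-3)*(1 + 0)**2 = -(-3)*1**2 = -(-3) = -3*(-1) = 3)
(42*23 + S((Y(5) - 2)**2 - 65)) + 3333 = (42*23 + 3) + 3333 = (966 + 3) + 3333 = 969 + 3333 = 4302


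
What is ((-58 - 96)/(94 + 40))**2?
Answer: 5929/4489 ≈ 1.3208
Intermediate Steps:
((-58 - 96)/(94 + 40))**2 = (-154/134)**2 = (-154*1/134)**2 = (-77/67)**2 = 5929/4489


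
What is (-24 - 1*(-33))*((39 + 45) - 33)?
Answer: 459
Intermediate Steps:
(-24 - 1*(-33))*((39 + 45) - 33) = (-24 + 33)*(84 - 33) = 9*51 = 459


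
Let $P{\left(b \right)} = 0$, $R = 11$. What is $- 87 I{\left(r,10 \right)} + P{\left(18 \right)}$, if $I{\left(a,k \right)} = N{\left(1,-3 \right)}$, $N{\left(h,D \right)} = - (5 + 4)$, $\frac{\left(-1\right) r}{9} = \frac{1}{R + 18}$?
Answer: $783$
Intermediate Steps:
$r = - \frac{9}{29}$ ($r = - \frac{9}{11 + 18} = - \frac{9}{29} \approx -0.31034$)
$N{\left(h,D \right)} = -9$ ($N{\left(h,D \right)} = \left(-1\right) 9 = -9$)
$I{\left(a,k \right)} = -9$
$- 87 I{\left(r,10 \right)} + P{\left(18 \right)} = \left(-87\right) \left(-9\right) + 0 = 783 + 0 = 783$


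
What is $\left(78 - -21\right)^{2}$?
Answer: $9801$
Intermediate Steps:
$\left(78 - -21\right)^{2} = \left(78 + \left(-9 + 30\right)\right)^{2} = \left(78 + 21\right)^{2} = 99^{2} = 9801$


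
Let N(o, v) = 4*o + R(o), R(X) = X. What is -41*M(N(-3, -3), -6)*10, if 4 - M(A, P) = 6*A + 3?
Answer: -37310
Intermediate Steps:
N(o, v) = 5*o (N(o, v) = 4*o + o = 5*o)
M(A, P) = 1 - 6*A (M(A, P) = 4 - (6*A + 3) = 4 - (3 + 6*A) = 4 + (-3 - 6*A) = 1 - 6*A)
-41*M(N(-3, -3), -6)*10 = -41*(1 - 30*(-3))*10 = -41*(1 - 6*(-15))*10 = -41*(1 + 90)*10 = -41*91*10 = -3731*10 = -37310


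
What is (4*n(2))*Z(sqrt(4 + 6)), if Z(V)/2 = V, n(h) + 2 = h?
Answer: 0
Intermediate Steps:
n(h) = -2 + h
Z(V) = 2*V
(4*n(2))*Z(sqrt(4 + 6)) = (4*(-2 + 2))*(2*sqrt(4 + 6)) = (4*0)*(2*sqrt(10)) = 0*(2*sqrt(10)) = 0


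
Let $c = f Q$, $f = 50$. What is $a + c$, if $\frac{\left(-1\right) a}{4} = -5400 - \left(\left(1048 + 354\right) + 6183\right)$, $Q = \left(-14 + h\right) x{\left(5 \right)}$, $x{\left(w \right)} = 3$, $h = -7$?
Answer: $48790$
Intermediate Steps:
$Q = -63$ ($Q = \left(-14 - 7\right) 3 = \left(-21\right) 3 = -63$)
$c = -3150$ ($c = 50 \left(-63\right) = -3150$)
$a = 51940$ ($a = - 4 \left(-5400 - \left(\left(1048 + 354\right) + 6183\right)\right) = - 4 \left(-5400 - \left(1402 + 6183\right)\right) = - 4 \left(-5400 - 7585\right) = \left(-4\right) \left(-12985\right) = 51940$)
$a + c = 51940 - 3150 = 48790$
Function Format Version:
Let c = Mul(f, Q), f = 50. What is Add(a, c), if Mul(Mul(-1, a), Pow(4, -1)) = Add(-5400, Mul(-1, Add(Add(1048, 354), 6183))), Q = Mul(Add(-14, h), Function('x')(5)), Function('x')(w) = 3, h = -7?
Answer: 48790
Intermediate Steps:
Q = -63 (Q = Mul(Add(-14, -7), 3) = Mul(-21, 3) = -63)
c = -3150 (c = Mul(50, -63) = -3150)
a = 51940 (a = Mul(-4, Add(-5400, Mul(-1, Add(Add(1048, 354), 6183)))) = Mul(-4, Add(-5400, Mul(-1, Add(1402, 6183)))) = Mul(-4, Add(-5400, Mul(-1, 7585))) = Mul(-4, Add(-5400, -7585)) = Mul(-4, -12985) = 51940)
Add(a, c) = Add(51940, -3150) = 48790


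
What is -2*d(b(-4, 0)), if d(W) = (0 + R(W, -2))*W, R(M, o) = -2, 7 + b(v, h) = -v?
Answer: -12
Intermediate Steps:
b(v, h) = -7 - v
d(W) = -2*W (d(W) = (0 - 2)*W = -2*W)
-2*d(b(-4, 0)) = -(-4)*(-7 - 1*(-4)) = -(-4)*(-7 + 4) = -(-4)*(-3) = -2*6 = -12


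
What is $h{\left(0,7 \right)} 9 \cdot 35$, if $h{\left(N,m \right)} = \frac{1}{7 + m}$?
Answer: $\frac{45}{2} \approx 22.5$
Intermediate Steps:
$h{\left(0,7 \right)} 9 \cdot 35 = \frac{1}{7 + 7} \cdot 9 \cdot 35 = \frac{1}{14} \cdot 9 \cdot 35 = \frac{9}{14} \cdot 35 = \frac{45}{2}$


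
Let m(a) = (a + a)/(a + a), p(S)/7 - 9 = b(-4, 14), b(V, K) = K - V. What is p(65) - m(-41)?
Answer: 188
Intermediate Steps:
p(S) = 189 (p(S) = 63 + 7*(14 - 1*(-4)) = 63 + 7*(14 + 4) = 63 + 7*18 = 63 + 126 = 189)
m(a) = 1 (m(a) = (2*a)/((2*a)) = (2*a)*(1/(2*a)) = 1)
p(65) - m(-41) = 189 - 1*1 = 189 - 1 = 188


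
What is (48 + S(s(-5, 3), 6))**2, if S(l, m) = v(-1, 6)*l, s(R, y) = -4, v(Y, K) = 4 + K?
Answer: 64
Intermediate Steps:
S(l, m) = 10*l (S(l, m) = (4 + 6)*l = 10*l)
(48 + S(s(-5, 3), 6))**2 = (48 + 10*(-4))**2 = (48 - 40)**2 = 8**2 = 64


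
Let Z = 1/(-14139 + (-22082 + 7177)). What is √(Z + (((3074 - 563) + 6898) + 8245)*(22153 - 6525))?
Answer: √58183439334257347/14522 ≈ 16610.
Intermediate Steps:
Z = -1/29044 (Z = 1/(-14139 - 14905) = 1/(-29044) = -1/29044 ≈ -3.4431e-5)
√(Z + (((3074 - 563) + 6898) + 8245)*(22153 - 6525)) = √(-1/29044 + (((3074 - 563) + 6898) + 8245)*(22153 - 6525)) = √(-1/29044 + ((2511 + 6898) + 8245)*15628) = √(-1/29044 + (9409 + 8245)*15628) = √(-1/29044 + 17654*15628) = √(-1/29044 + 275896712) = √(8013144103327/29044) = √58183439334257347/14522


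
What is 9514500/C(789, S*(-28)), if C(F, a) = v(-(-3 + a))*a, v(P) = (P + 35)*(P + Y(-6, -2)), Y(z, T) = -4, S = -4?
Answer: 2378625/234136 ≈ 10.159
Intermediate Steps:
v(P) = (-4 + P)*(35 + P) (v(P) = (P + 35)*(P - 4) = (35 + P)*(-4 + P) = (-4 + P)*(35 + P))
C(F, a) = a*(-47 + (3 - a)² - 31*a) (C(F, a) = (-140 + (-(-3 + a))² + 31*(-(-3 + a)))*a = (-140 + (3 - a)² + 31*(3 - a))*a = (-140 + (3 - a)² + (93 - 31*a))*a = (-47 + (3 - a)² - 31*a)*a = a*(-47 + (3 - a)² - 31*a))
9514500/C(789, S*(-28)) = 9514500/(((-4*(-28))*(-38 + (-4*(-28))² - (-148)*(-28)))) = 9514500/((112*(-38 + 112² - 37*112))) = 9514500/((112*(-38 + 12544 - 4144))) = 9514500/((112*8362)) = 9514500/936544 = 9514500*(1/936544) = 2378625/234136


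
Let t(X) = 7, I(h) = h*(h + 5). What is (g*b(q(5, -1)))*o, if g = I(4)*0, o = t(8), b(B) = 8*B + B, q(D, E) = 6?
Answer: 0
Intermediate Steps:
b(B) = 9*B
I(h) = h*(5 + h)
o = 7
g = 0 (g = (4*(5 + 4))*0 = (4*9)*0 = 36*0 = 0)
(g*b(q(5, -1)))*o = (0*(9*6))*7 = (0*54)*7 = 0*7 = 0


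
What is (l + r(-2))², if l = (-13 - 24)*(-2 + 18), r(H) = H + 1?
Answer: 351649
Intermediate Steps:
r(H) = 1 + H
l = -592 (l = -37*16 = -592)
(l + r(-2))² = (-592 + (1 - 2))² = (-592 - 1)² = (-593)² = 351649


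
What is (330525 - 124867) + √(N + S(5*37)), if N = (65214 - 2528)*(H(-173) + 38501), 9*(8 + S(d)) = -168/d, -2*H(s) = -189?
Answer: 205658 + √745234916446545/555 ≈ 2.5485e+5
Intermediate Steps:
H(s) = 189/2 (H(s) = -½*(-189) = 189/2)
S(d) = -8 - 56/(3*d) (S(d) = -8 + (-168/d)/9 = -8 - 56/(3*d))
N = 2419397513 (N = (65214 - 2528)*(189/2 + 38501) = 62686*(77191/2) = 2419397513)
(330525 - 124867) + √(N + S(5*37)) = (330525 - 124867) + √(2419397513 + (-8 - 56/(3*(5*37)))) = 205658 + √(2419397513 + (-8 - 56/3/185)) = 205658 + √(2419397513 + (-8 - 56/3*1/185)) = 205658 + √(2419397513 + (-8 - 56/555)) = 205658 + √(2419397513 - 4496/555) = 205658 + √(1342765615219/555) = 205658 + √745234916446545/555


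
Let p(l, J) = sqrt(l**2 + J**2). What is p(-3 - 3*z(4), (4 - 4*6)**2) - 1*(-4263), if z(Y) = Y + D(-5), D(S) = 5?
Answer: 4263 + 10*sqrt(1609) ≈ 4664.1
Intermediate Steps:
z(Y) = 5 + Y (z(Y) = Y + 5 = 5 + Y)
p(l, J) = sqrt(J**2 + l**2)
p(-3 - 3*z(4), (4 - 4*6)**2) - 1*(-4263) = sqrt(((4 - 4*6)**2)**2 + (-3 - 3*(5 + 4))**2) - 1*(-4263) = sqrt(((4 - 24)**2)**2 + (-3 - 3*9)**2) + 4263 = sqrt(((-20)**2)**2 + (-3 - 27)**2) + 4263 = sqrt(400**2 + (-30)**2) + 4263 = sqrt(160000 + 900) + 4263 = sqrt(160900) + 4263 = 10*sqrt(1609) + 4263 = 4263 + 10*sqrt(1609)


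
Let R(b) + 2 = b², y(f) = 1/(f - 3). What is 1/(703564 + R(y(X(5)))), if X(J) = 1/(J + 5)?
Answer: 841/591695742 ≈ 1.4213e-6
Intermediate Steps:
X(J) = 1/(5 + J)
y(f) = 1/(-3 + f)
R(b) = -2 + b²
1/(703564 + R(y(X(5)))) = 1/(703564 + (-2 + (1/(-3 + 1/(5 + 5)))²)) = 1/(703564 + (-2 + (1/(-3 + 1/10))²)) = 1/(703564 + (-2 + (1/(-3 + ⅒))²)) = 1/(703564 + (-2 + (1/(-29/10))²)) = 1/(703564 + (-2 + (-10/29)²)) = 1/(703564 + (-2 + 100/841)) = 1/(703564 - 1582/841) = 1/(591695742/841) = 841/591695742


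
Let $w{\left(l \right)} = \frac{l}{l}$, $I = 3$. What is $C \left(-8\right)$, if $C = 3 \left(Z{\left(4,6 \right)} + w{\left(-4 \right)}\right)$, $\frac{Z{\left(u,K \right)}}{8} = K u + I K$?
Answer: $-8088$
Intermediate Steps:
$Z{\left(u,K \right)} = 24 K + 8 K u$ ($Z{\left(u,K \right)} = 8 \left(K u + 3 K\right) = 8 \left(3 K + K u\right) = 24 K + 8 K u$)
$w{\left(l \right)} = 1$
$C = 1011$ ($C = 3 \left(8 \cdot 6 \left(3 + 4\right) + 1\right) = 3 \left(8 \cdot 6 \cdot 7 + 1\right) = 3 \left(336 + 1\right) = 3 \cdot 337 = 1011$)
$C \left(-8\right) = 1011 \left(-8\right) = -8088$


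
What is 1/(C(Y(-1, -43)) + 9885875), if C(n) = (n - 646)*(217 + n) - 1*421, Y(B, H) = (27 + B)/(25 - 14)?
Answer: 121/1179055894 ≈ 1.0262e-7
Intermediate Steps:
Y(B, H) = 27/11 + B/11 (Y(B, H) = (27 + B)/11 = (27 + B)*(1/11) = 27/11 + B/11)
C(n) = -421 + (-646 + n)*(217 + n) (C(n) = (-646 + n)*(217 + n) - 421 = -421 + (-646 + n)*(217 + n))
1/(C(Y(-1, -43)) + 9885875) = 1/((-140603 + (27/11 + (1/11)*(-1))² - 429*(27/11 + (1/11)*(-1))) + 9885875) = 1/((-140603 + (27/11 - 1/11)² - 429*(27/11 - 1/11)) + 9885875) = 1/((-140603 + (26/11)² - 429*26/11) + 9885875) = 1/((-140603 + 676/121 - 1014) + 9885875) = 1/(-17134981/121 + 9885875) = 1/(1179055894/121) = 121/1179055894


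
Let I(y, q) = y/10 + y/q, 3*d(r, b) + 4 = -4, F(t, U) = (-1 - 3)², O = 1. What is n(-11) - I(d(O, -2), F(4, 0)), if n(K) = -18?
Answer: -527/30 ≈ -17.567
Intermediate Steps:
F(t, U) = 16 (F(t, U) = (-4)² = 16)
d(r, b) = -8/3 (d(r, b) = -4/3 + (⅓)*(-4) = -4/3 - 4/3 = -8/3)
I(y, q) = y/10 + y/q (I(y, q) = y*(⅒) + y/q = y/10 + y/q)
n(-11) - I(d(O, -2), F(4, 0)) = -18 - ((⅒)*(-8/3) - 8/3/16) = -18 - (-4/15 - 8/3*1/16) = -18 - (-4/15 - ⅙) = -18 - 1*(-13/30) = -18 + 13/30 = -527/30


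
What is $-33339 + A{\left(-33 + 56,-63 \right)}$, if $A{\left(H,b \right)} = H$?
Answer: $-33316$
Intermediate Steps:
$-33339 + A{\left(-33 + 56,-63 \right)} = -33339 + \left(-33 + 56\right) = -33339 + 23 = -33316$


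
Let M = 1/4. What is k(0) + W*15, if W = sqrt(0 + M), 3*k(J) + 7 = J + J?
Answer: 31/6 ≈ 5.1667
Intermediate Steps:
M = 1/4 ≈ 0.25000
k(J) = -7/3 + 2*J/3 (k(J) = -7/3 + (J + J)/3 = -7/3 + (2*J)/3 = -7/3 + 2*J/3)
W = 1/2 (W = sqrt(0 + 1/4) = sqrt(1/4) = 1/2 ≈ 0.50000)
k(0) + W*15 = (-7/3 + (2/3)*0) + (1/2)*15 = (-7/3 + 0) + 15/2 = -7/3 + 15/2 = 31/6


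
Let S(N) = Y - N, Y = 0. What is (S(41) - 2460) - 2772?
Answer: -5273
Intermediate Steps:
S(N) = -N (S(N) = 0 - N = -N)
(S(41) - 2460) - 2772 = (-1*41 - 2460) - 2772 = (-41 - 2460) - 2772 = -2501 - 2772 = -5273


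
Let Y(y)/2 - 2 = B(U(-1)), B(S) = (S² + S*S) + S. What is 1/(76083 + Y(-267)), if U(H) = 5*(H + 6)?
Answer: 1/78637 ≈ 1.2717e-5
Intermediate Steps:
U(H) = 30 + 5*H (U(H) = 5*(6 + H) = 30 + 5*H)
B(S) = S + 2*S² (B(S) = (S² + S²) + S = 2*S² + S = S + 2*S²)
Y(y) = 2554 (Y(y) = 4 + 2*((30 + 5*(-1))*(1 + 2*(30 + 5*(-1)))) = 4 + 2*((30 - 5)*(1 + 2*(30 - 5))) = 4 + 2*(25*(1 + 2*25)) = 4 + 2*(25*(1 + 50)) = 4 + 2*(25*51) = 4 + 2*1275 = 4 + 2550 = 2554)
1/(76083 + Y(-267)) = 1/(76083 + 2554) = 1/78637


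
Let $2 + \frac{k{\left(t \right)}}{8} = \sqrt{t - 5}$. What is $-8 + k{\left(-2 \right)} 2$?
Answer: $-40 + 16 i \sqrt{7} \approx -40.0 + 42.332 i$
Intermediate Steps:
$k{\left(t \right)} = -16 + 8 \sqrt{-5 + t}$ ($k{\left(t \right)} = -16 + 8 \sqrt{t - 5} = -16 + 8 \sqrt{-5 + t}$)
$-8 + k{\left(-2 \right)} 2 = -8 + \left(-16 + 8 \sqrt{-5 - 2}\right) 2 = -8 + \left(-16 + 8 \sqrt{-7}\right) 2 = -8 + \left(-16 + 8 i \sqrt{7}\right) 2 = -8 - \left(32 - 16 i \sqrt{7}\right) = -40 + 16 i \sqrt{7}$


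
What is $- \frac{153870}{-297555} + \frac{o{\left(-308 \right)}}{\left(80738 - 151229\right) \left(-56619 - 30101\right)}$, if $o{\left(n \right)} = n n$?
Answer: $\frac{3919301608333}{7578948421140} \approx 0.51713$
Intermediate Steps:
$o{\left(n \right)} = n^{2}$
$- \frac{153870}{-297555} + \frac{o{\left(-308 \right)}}{\left(80738 - 151229\right) \left(-56619 - 30101\right)} = - \frac{153870}{-297555} + \frac{\left(-308\right)^{2}}{\left(80738 - 151229\right) \left(-56619 - 30101\right)} = \left(-153870\right) \left(- \frac{1}{297555}\right) + \frac{94864}{\left(-70491\right) \left(-86720\right)} = \frac{10258}{19837} + \frac{94864}{6112979520} = \frac{10258}{19837} + 94864 \cdot \frac{1}{6112979520} = \frac{10258}{19837} + \frac{5929}{382061220} = \frac{3919301608333}{7578948421140}$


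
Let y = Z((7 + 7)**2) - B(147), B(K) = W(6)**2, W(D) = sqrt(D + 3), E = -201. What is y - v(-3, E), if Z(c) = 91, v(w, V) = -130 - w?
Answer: 209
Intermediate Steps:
W(D) = sqrt(3 + D)
B(K) = 9 (B(K) = (sqrt(3 + 6))**2 = (sqrt(9))**2 = 3**2 = 9)
y = 82 (y = 91 - 1*9 = 91 - 9 = 82)
y - v(-3, E) = 82 - (-130 - 1*(-3)) = 82 - (-130 + 3) = 82 - 1*(-127) = 82 + 127 = 209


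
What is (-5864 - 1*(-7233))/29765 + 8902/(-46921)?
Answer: -200733181/1396603565 ≈ -0.14373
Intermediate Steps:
(-5864 - 1*(-7233))/29765 + 8902/(-46921) = (-5864 + 7233)*(1/29765) + 8902*(-1/46921) = 1369*(1/29765) - 8902/46921 = 1369/29765 - 8902/46921 = -200733181/1396603565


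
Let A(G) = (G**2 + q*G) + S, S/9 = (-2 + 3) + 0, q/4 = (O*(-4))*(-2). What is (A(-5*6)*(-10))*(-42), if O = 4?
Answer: -1231020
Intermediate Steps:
q = 128 (q = 4*((4*(-4))*(-2)) = 4*(-16*(-2)) = 4*32 = 128)
S = 9 (S = 9*((-2 + 3) + 0) = 9*(1 + 0) = 9*1 = 9)
A(G) = 9 + G**2 + 128*G (A(G) = (G**2 + 128*G) + 9 = 9 + G**2 + 128*G)
(A(-5*6)*(-10))*(-42) = ((9 + (-5*6)**2 + 128*(-5*6))*(-10))*(-42) = ((9 + (-30)**2 + 128*(-30))*(-10))*(-42) = ((9 + 900 - 3840)*(-10))*(-42) = -2931*(-10)*(-42) = 29310*(-42) = -1231020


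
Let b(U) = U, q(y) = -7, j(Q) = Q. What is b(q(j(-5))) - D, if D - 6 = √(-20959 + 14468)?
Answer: -13 - I*√6491 ≈ -13.0 - 80.567*I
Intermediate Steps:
D = 6 + I*√6491 (D = 6 + √(-20959 + 14468) = 6 + √(-6491) = 6 + I*√6491 ≈ 6.0 + 80.567*I)
b(q(j(-5))) - D = -7 - (6 + I*√6491) = -7 + (-6 - I*√6491) = -13 - I*√6491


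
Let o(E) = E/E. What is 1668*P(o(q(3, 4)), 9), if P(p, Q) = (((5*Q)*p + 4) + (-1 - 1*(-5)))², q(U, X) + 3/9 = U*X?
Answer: 4685412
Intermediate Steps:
q(U, X) = -⅓ + U*X
o(E) = 1
P(p, Q) = (8 + 5*Q*p)² (P(p, Q) = ((5*Q*p + 4) + (-1 + 5))² = ((4 + 5*Q*p) + 4)² = (8 + 5*Q*p)²)
1668*P(o(q(3, 4)), 9) = 1668*(8 + 5*9*1)² = 1668*(8 + 45)² = 1668*53² = 1668*2809 = 4685412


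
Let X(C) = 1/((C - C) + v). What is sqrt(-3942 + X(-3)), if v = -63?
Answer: I*sqrt(1738429)/21 ≈ 62.785*I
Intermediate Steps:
X(C) = -1/63 (X(C) = 1/((C - C) - 63) = 1/(0 - 63) = 1/(-63) = -1/63)
sqrt(-3942 + X(-3)) = sqrt(-3942 - 1/63) = sqrt(-248347/63) = I*sqrt(1738429)/21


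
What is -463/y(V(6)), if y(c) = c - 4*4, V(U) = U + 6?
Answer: 463/4 ≈ 115.75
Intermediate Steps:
V(U) = 6 + U
y(c) = -16 + c (y(c) = c - 16 = -16 + c)
-463/y(V(6)) = -463/(-16 + (6 + 6)) = -463/(-16 + 12) = -463/(-4) = -463*(-¼) = 463/4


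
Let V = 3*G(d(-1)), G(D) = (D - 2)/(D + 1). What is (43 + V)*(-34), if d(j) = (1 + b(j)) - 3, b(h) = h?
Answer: -1717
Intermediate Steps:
d(j) = -2 + j (d(j) = (1 + j) - 3 = -2 + j)
G(D) = (-2 + D)/(1 + D)
V = 15/2 (V = 3*((-2 + (-2 - 1))/(1 + (-2 - 1))) = 3*((-2 - 3)/(1 - 3)) = 3*(-5/(-2)) = 3*(-½*(-5)) = 3*(5/2) = 15/2 ≈ 7.5000)
(43 + V)*(-34) = (43 + 15/2)*(-34) = (101/2)*(-34) = -1717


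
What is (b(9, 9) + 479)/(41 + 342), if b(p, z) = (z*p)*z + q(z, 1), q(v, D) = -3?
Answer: 1205/383 ≈ 3.1462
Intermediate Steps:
b(p, z) = -3 + p*z**2 (b(p, z) = (z*p)*z - 3 = (p*z)*z - 3 = p*z**2 - 3 = -3 + p*z**2)
(b(9, 9) + 479)/(41 + 342) = ((-3 + 9*9**2) + 479)/(41 + 342) = ((-3 + 9*81) + 479)/383 = ((-3 + 729) + 479)*(1/383) = (726 + 479)*(1/383) = 1205*(1/383) = 1205/383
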